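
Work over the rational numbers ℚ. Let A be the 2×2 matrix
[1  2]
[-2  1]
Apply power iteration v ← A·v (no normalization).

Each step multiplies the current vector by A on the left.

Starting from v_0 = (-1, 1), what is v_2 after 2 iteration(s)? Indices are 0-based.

v_2 = (7, 1)

v_0 = (-1, 1).
v_1 = A·v_0 = (1, 3).
v_2 = A·v_1 = (7, 1).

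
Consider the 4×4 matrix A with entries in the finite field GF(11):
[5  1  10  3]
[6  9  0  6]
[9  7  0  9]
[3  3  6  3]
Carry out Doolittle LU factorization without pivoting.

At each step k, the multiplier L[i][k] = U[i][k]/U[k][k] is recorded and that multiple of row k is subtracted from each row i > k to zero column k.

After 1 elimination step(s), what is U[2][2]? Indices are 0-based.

[col 0] pivot 5
  R1 -= 10*R0 → (0, 10, 10, 9)  (L[1][0] := 10)
  R2 -= 4*R0 → (0, 3, 4, 8)  (L[2][0] := 4)
  R3 -= 5*R0 → (0, 9, 0, 10)  (L[3][0] := 5)

U[2][2] = 4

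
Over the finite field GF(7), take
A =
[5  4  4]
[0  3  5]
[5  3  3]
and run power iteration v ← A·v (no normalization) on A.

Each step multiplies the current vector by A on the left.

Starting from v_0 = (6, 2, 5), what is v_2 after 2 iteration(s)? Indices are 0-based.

v_0 = (6, 2, 5).
v_1 = A·v_0 = (2, 3, 2).
v_2 = A·v_1 = (2, 5, 4).

v_2 = (2, 5, 4)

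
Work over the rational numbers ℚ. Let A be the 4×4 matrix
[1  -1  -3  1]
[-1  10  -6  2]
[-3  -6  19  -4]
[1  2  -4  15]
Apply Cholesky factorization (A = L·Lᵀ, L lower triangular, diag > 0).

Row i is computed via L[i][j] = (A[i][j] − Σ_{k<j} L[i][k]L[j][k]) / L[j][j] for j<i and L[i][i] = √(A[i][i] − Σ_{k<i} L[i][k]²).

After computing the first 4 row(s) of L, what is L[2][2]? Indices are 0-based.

L[2][2] = 1

Step 1: L[0][0] = √(1) = 1.
  L[1][0] = (-1) / L[0][0] = -1.
Step 2: L[1][1] = √(9) = 3.
  L[2][0] = (-3) / L[0][0] = -3.
  L[2][1] = (-9) / L[1][1] = -3.
Step 3: L[2][2] = √(1) = 1.
  L[3][0] = (1) / L[0][0] = 1.
  L[3][1] = (3) / L[1][1] = 1.
  L[3][2] = (2) / L[2][2] = 2.
Step 4: L[3][3] = √(9) = 3.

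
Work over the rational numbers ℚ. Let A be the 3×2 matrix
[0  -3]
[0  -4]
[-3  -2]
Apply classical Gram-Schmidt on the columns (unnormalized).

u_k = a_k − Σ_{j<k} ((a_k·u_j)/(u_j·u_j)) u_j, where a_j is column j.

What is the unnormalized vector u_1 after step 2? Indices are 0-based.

Step 1: u_0 = a_0 = (0, 0, -3).
Step 2: u_1 = a_1 − (2/3)·u_0 = (-3, -4, 0).

u_1 = (-3, -4, 0)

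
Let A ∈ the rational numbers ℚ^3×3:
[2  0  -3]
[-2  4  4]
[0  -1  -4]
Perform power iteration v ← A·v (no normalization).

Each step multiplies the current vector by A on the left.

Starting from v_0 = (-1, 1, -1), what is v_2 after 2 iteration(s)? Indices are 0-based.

v_0 = (-1, 1, -1).
v_1 = A·v_0 = (1, 2, 3).
v_2 = A·v_1 = (-7, 18, -14).

v_2 = (-7, 18, -14)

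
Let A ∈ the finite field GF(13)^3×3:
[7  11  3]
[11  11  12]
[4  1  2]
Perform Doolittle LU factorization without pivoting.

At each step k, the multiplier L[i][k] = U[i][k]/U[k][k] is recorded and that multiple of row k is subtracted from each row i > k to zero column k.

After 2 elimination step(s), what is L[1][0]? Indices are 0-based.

L[1][0] = 9

k=0: U[0][0]=7
  eliminate (1,0): mult=9, new row 1: (0, 3, 11); set L[1][0]=9
  eliminate (2,0): mult=8, new row 2: (0, 4, 4); set L[2][0]=8
k=1: U[1][1]=3
  eliminate (2,1): mult=10, new row 2: (0, 0, 11); set L[2][1]=10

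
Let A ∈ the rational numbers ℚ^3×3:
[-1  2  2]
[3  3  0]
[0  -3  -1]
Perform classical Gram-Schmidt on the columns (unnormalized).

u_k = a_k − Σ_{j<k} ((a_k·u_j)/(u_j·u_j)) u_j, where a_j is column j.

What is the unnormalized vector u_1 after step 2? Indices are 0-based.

Step 1: u_0 = a_0 = (-1, 3, 0).
Step 2: u_1 = a_1 − (7/10)·u_0 = (27/10, 9/10, -3).

u_1 = (27/10, 9/10, -3)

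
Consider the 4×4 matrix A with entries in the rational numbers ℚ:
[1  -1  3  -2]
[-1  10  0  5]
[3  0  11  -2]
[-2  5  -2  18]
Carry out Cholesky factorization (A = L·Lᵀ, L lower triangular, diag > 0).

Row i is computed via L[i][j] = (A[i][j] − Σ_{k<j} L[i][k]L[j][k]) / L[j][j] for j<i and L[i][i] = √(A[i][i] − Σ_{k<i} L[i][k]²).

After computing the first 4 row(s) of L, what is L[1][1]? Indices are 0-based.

Step 1: L[0][0] = √(1) = 1.
  L[1][0] = (-1) / L[0][0] = -1.
Step 2: L[1][1] = √(9) = 3.
  L[2][0] = (3) / L[0][0] = 3.
  L[2][1] = (3) / L[1][1] = 1.
Step 3: L[2][2] = √(1) = 1.
  L[3][0] = (-2) / L[0][0] = -2.
  L[3][1] = (3) / L[1][1] = 1.
  L[3][2] = (3) / L[2][2] = 3.
Step 4: L[3][3] = √(4) = 2.

L[1][1] = 3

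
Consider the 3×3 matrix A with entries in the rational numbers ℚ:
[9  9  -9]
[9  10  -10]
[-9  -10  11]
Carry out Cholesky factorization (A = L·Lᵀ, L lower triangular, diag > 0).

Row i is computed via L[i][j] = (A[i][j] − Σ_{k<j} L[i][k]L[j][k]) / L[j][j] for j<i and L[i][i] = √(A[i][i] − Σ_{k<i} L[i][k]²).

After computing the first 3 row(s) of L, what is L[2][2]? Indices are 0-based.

Step 1: L[0][0] = √(9) = 3.
  L[1][0] = (9) / L[0][0] = 3.
Step 2: L[1][1] = √(1) = 1.
  L[2][0] = (-9) / L[0][0] = -3.
  L[2][1] = (-1) / L[1][1] = -1.
Step 3: L[2][2] = √(1) = 1.

L[2][2] = 1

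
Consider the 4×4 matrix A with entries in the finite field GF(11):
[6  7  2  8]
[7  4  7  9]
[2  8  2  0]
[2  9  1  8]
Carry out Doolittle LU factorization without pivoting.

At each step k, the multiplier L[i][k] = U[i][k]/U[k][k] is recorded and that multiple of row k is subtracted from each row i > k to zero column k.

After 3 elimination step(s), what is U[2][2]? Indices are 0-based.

U[2][2] = 9

[col 0] pivot 6
  R1 -= 3*R0 → (0, 5, 1, 7)  (L[1][0] := 3)
  R2 -= 4*R0 → (0, 2, 5, 1)  (L[2][0] := 4)
  R3 -= 4*R0 → (0, 3, 4, 9)  (L[3][0] := 4)
[col 1] pivot 5
  R2 -= 7*R1 → (0, 0, 9, 7)  (L[2][1] := 7)
  R3 -= 5*R1 → (0, 0, 10, 7)  (L[3][1] := 5)
[col 2] pivot 9
  R3 -= 6*R2 → (0, 0, 0, 9)  (L[3][2] := 6)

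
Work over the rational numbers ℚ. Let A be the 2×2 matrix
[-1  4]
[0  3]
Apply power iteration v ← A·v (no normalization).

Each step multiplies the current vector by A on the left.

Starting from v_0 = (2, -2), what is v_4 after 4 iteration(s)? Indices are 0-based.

v_0 = (2, -2).
v_1 = A·v_0 = (-10, -6).
v_2 = A·v_1 = (-14, -18).
v_3 = A·v_2 = (-58, -54).
v_4 = A·v_3 = (-158, -162).

v_4 = (-158, -162)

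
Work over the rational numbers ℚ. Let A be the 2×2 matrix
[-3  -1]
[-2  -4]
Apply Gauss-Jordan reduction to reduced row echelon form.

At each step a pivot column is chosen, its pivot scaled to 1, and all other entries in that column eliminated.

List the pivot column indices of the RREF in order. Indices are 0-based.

step 1: normalize row 0 (÷-3) = (1, 1/3)
  row 1: subtract -2×row0 = (0, -10/3)
step 2: normalize row 1 (÷-10/3) = (0, 1)
  row 0: subtract 1/3×row1 = (1, 0)

pivot columns: 0, 1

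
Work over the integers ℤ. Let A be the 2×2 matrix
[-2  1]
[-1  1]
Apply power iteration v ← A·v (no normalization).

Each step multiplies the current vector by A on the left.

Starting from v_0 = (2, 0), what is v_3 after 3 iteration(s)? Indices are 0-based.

v_0 = (2, 0).
v_1 = A·v_0 = (-4, -2).
v_2 = A·v_1 = (6, 2).
v_3 = A·v_2 = (-10, -4).

v_3 = (-10, -4)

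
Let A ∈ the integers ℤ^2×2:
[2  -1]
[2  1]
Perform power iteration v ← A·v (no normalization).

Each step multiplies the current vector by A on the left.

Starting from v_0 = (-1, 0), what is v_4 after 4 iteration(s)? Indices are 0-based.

v_0 = (-1, 0).
v_1 = A·v_0 = (-2, -2).
v_2 = A·v_1 = (-2, -6).
v_3 = A·v_2 = (2, -10).
v_4 = A·v_3 = (14, -6).

v_4 = (14, -6)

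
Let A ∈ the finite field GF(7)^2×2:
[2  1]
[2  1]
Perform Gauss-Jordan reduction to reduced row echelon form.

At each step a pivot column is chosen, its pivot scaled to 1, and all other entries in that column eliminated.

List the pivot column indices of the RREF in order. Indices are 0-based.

pivot columns: 0

pivot(0,0)=2: scale R0 → (1, 4)
  clear (1,0): R1 −= (2)R0 → (0, 0)
col 1: no nonzero at/below row 1; advance.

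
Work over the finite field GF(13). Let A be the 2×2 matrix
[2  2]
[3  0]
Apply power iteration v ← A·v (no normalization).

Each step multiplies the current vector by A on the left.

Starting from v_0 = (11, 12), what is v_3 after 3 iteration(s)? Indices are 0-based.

v_3 = (7, 6)

v_0 = (11, 12).
v_1 = A·v_0 = (7, 7).
v_2 = A·v_1 = (2, 8).
v_3 = A·v_2 = (7, 6).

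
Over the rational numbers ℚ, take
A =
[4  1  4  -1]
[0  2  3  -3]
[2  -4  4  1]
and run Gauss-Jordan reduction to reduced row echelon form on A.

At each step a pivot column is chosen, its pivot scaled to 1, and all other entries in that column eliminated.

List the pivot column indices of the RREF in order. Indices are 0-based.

[1] R0 /= 4  ⇒  (1, 1/4, 1, -1/4)
     R2 -= 2·R0  ⇒  (0, -9/2, 2, 3/2)
[2] R1 /= 2  ⇒  (0, 1, 3/2, -3/2)
     R0 -= 1/4·R1  ⇒  (1, 0, 5/8, 1/8)
     R2 -= -9/2·R1  ⇒  (0, 0, 35/4, -21/4)
[3] R2 /= 35/4  ⇒  (0, 0, 1, -3/5)
     R0 -= 5/8·R2  ⇒  (1, 0, 0, 1/2)
     R1 -= 3/2·R2  ⇒  (0, 1, 0, -3/5)

pivot columns: 0, 1, 2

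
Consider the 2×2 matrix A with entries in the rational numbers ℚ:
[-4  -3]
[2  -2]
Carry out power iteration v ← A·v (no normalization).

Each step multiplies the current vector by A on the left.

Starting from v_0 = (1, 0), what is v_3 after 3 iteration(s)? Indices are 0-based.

v_0 = (1, 0).
v_1 = A·v_0 = (-4, 2).
v_2 = A·v_1 = (10, -12).
v_3 = A·v_2 = (-4, 44).

v_3 = (-4, 44)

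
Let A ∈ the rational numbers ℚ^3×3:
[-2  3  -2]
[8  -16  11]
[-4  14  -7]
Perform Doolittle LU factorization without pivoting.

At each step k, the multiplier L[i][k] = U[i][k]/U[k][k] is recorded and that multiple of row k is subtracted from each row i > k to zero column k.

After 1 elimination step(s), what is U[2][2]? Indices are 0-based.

k=0: U[0][0]=-2
  eliminate (1,0): mult=-4, new row 1: (0, -4, 3); set L[1][0]=-4
  eliminate (2,0): mult=2, new row 2: (0, 8, -3); set L[2][0]=2

U[2][2] = -3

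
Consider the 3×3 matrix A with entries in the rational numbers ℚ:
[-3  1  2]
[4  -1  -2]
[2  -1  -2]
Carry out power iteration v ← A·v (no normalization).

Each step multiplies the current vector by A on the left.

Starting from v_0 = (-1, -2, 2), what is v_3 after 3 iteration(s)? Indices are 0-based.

v_3 = (169, -198, -140)

v_0 = (-1, -2, 2).
v_1 = A·v_0 = (5, -6, -4).
v_2 = A·v_1 = (-29, 34, 24).
v_3 = A·v_2 = (169, -198, -140).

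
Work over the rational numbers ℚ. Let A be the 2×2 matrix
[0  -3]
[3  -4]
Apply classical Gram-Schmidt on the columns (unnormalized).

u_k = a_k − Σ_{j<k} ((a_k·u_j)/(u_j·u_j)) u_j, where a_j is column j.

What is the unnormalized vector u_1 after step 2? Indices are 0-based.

u_1 = (-3, 0)

Step 1: u_0 = a_0 = (0, 3).
Step 2: u_1 = a_1 − (-4/3)·u_0 = (-3, 0).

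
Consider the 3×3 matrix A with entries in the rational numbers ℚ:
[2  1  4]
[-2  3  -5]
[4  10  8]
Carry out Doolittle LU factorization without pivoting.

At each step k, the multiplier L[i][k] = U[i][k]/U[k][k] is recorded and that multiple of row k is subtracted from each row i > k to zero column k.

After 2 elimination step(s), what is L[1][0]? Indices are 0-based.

L[1][0] = -1

[col 0] pivot 2
  R1 -= -1*R0 → (0, 4, -1)  (L[1][0] := -1)
  R2 -= 2*R0 → (0, 8, 0)  (L[2][0] := 2)
[col 1] pivot 4
  R2 -= 2*R1 → (0, 0, 2)  (L[2][1] := 2)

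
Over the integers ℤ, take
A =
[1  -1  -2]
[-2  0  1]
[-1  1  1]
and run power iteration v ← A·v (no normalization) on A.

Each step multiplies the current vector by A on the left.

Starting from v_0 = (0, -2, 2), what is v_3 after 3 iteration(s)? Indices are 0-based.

v_3 = (-16, 12, 12)

v_0 = (0, -2, 2).
v_1 = A·v_0 = (-2, 2, 0).
v_2 = A·v_1 = (-4, 4, 4).
v_3 = A·v_2 = (-16, 12, 12).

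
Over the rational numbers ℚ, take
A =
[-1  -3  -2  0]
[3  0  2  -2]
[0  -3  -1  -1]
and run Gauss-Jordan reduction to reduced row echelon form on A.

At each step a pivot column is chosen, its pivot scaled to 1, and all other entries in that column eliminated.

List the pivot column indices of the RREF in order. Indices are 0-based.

pivot columns: 0, 1, 2

[1] R0 /= -1  ⇒  (1, 3, 2, 0)
     R1 -= 3·R0  ⇒  (0, -9, -4, -2)
[2] R1 /= -9  ⇒  (0, 1, 4/9, 2/9)
     R0 -= 3·R1  ⇒  (1, 0, 2/3, -2/3)
     R2 -= -3·R1  ⇒  (0, 0, 1/3, -1/3)
[3] R2 /= 1/3  ⇒  (0, 0, 1, -1)
     R0 -= 2/3·R2  ⇒  (1, 0, 0, 0)
     R1 -= 4/9·R2  ⇒  (0, 1, 0, 2/3)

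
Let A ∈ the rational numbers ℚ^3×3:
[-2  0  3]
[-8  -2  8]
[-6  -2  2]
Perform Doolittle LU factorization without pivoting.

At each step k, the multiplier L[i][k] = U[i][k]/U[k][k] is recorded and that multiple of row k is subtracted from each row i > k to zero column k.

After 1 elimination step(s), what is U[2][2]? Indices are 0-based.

U[2][2] = -7

[col 0] pivot -2
  R1 -= 4*R0 → (0, -2, -4)  (L[1][0] := 4)
  R2 -= 3*R0 → (0, -2, -7)  (L[2][0] := 3)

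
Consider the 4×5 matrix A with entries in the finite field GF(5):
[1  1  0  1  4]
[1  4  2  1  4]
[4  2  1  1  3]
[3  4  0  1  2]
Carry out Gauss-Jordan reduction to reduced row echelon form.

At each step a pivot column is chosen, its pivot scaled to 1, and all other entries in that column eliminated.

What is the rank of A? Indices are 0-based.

pivot(0,0)=1: scale R0 → (1, 1, 0, 1, 4)
  clear (1,0): R1 −= (1)R0 → (0, 3, 2, 0, 0)
  clear (2,0): R2 −= (4)R0 → (0, 3, 1, 2, 2)
  clear (3,0): R3 −= (3)R0 → (0, 1, 0, 3, 0)
pivot(1,1)=3: scale R1 → (0, 1, 4, 0, 0)
  clear (0,1): R0 −= (1)R1 → (1, 0, 1, 1, 4)
  clear (2,1): R2 −= (3)R1 → (0, 0, 4, 2, 2)
  clear (3,1): R3 −= (1)R1 → (0, 0, 1, 3, 0)
pivot(2,2)=4: scale R2 → (0, 0, 1, 3, 3)
  clear (0,2): R0 −= (1)R2 → (1, 0, 0, 3, 1)
  clear (1,2): R1 −= (4)R2 → (0, 1, 0, 3, 3)
  clear (3,2): R3 −= (1)R2 → (0, 0, 0, 0, 2)
col 3: no nonzero at/below row 3; advance.
pivot(3,4)=2: scale R3 → (0, 0, 0, 0, 1)
  clear (0,4): R0 −= (1)R3 → (1, 0, 0, 3, 0)
  clear (1,4): R1 −= (3)R3 → (0, 1, 0, 3, 0)
  clear (2,4): R2 −= (3)R3 → (0, 0, 1, 3, 0)

rank = 4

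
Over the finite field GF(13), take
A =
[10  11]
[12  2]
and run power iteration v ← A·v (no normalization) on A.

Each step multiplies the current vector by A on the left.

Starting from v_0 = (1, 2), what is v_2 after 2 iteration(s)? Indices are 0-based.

v_0 = (1, 2).
v_1 = A·v_0 = (6, 3).
v_2 = A·v_1 = (2, 0).

v_2 = (2, 0)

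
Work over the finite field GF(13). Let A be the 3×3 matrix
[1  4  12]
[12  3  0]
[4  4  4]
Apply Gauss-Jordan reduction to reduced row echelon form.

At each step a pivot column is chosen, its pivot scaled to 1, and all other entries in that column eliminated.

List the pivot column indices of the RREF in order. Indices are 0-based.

pivot(0,0)=1: scale R0 → (1, 4, 12)
  clear (1,0): R1 −= (12)R0 → (0, 7, 12)
  clear (2,0): R2 −= (4)R0 → (0, 1, 8)
pivot(1,1)=7: scale R1 → (0, 1, 11)
  clear (0,1): R0 −= (4)R1 → (1, 0, 7)
  clear (2,1): R2 −= (1)R1 → (0, 0, 10)
pivot(2,2)=10: scale R2 → (0, 0, 1)
  clear (0,2): R0 −= (7)R2 → (1, 0, 0)
  clear (1,2): R1 −= (11)R2 → (0, 1, 0)

pivot columns: 0, 1, 2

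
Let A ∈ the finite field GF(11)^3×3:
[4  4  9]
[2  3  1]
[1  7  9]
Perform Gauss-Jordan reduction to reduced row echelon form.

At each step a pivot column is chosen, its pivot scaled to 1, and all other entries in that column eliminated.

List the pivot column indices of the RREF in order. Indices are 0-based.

step 1: normalize row 0 (÷4) = (1, 1, 5)
  row 1: subtract 2×row0 = (0, 1, 2)
  row 2: subtract 1×row0 = (0, 6, 4)
step 2: normalize row 1 (÷1) = (0, 1, 2)
  row 0: subtract 1×row1 = (1, 0, 3)
  row 2: subtract 6×row1 = (0, 0, 3)
step 3: normalize row 2 (÷3) = (0, 0, 1)
  row 0: subtract 3×row2 = (1, 0, 0)
  row 1: subtract 2×row2 = (0, 1, 0)

pivot columns: 0, 1, 2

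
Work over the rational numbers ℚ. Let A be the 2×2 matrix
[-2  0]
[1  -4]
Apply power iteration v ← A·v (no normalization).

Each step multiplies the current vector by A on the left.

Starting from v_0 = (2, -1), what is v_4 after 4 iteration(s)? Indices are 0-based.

v_0 = (2, -1).
v_1 = A·v_0 = (-4, 6).
v_2 = A·v_1 = (8, -28).
v_3 = A·v_2 = (-16, 120).
v_4 = A·v_3 = (32, -496).

v_4 = (32, -496)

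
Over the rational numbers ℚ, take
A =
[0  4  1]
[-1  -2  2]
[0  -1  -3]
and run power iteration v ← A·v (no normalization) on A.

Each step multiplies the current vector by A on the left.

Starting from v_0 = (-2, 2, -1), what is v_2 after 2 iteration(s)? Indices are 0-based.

v_0 = (-2, 2, -1).
v_1 = A·v_0 = (7, -4, 1).
v_2 = A·v_1 = (-15, 3, 1).

v_2 = (-15, 3, 1)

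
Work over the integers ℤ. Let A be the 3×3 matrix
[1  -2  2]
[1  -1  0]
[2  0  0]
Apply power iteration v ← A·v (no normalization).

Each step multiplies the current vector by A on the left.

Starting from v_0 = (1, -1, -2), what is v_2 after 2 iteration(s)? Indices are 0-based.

v_0 = (1, -1, -2).
v_1 = A·v_0 = (-1, 2, 2).
v_2 = A·v_1 = (-1, -3, -2).

v_2 = (-1, -3, -2)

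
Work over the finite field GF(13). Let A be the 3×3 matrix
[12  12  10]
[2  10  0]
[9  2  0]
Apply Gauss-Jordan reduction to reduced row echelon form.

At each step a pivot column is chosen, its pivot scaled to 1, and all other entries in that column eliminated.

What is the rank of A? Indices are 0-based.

pivot(0,0)=12: scale R0 → (1, 1, 3)
  clear (1,0): R1 −= (2)R0 → (0, 8, 7)
  clear (2,0): R2 −= (9)R0 → (0, 6, 12)
pivot(1,1)=8: scale R1 → (0, 1, 9)
  clear (0,1): R0 −= (1)R1 → (1, 0, 7)
  clear (2,1): R2 −= (6)R1 → (0, 0, 10)
pivot(2,2)=10: scale R2 → (0, 0, 1)
  clear (0,2): R0 −= (7)R2 → (1, 0, 0)
  clear (1,2): R1 −= (9)R2 → (0, 1, 0)

rank = 3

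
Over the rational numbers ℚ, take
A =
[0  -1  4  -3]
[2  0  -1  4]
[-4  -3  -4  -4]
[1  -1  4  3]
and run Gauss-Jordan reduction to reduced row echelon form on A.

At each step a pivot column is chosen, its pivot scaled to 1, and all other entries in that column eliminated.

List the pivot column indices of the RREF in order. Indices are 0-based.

step 1: exchange rows 0,1
step 1: normalize row 0 (÷2) = (1, 0, -1/2, 2)
  row 2: subtract -4×row0 = (0, -3, -6, 4)
  row 3: subtract 1×row0 = (0, -1, 9/2, 1)
step 2: normalize row 1 (÷-1) = (0, 1, -4, 3)
  row 2: subtract -3×row1 = (0, 0, -18, 13)
  row 3: subtract -1×row1 = (0, 0, 1/2, 4)
step 3: normalize row 2 (÷-18) = (0, 0, 1, -13/18)
  row 0: subtract -1/2×row2 = (1, 0, 0, 59/36)
  row 1: subtract -4×row2 = (0, 1, 0, 1/9)
  row 3: subtract 1/2×row2 = (0, 0, 0, 157/36)
step 4: normalize row 3 (÷157/36) = (0, 0, 0, 1)
  row 0: subtract 59/36×row3 = (1, 0, 0, 0)
  row 1: subtract 1/9×row3 = (0, 1, 0, 0)
  row 2: subtract -13/18×row3 = (0, 0, 1, 0)

pivot columns: 0, 1, 2, 3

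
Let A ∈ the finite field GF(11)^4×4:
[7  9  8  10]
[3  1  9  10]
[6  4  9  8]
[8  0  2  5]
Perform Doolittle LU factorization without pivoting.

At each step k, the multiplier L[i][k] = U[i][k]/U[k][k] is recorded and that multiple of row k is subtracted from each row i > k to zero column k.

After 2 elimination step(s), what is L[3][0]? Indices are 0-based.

k=0: U[0][0]=7
  eliminate (1,0): mult=2, new row 1: (0, 5, 4, 1); set L[1][0]=2
  eliminate (2,0): mult=4, new row 2: (0, 1, 10, 1); set L[2][0]=4
  eliminate (3,0): mult=9, new row 3: (0, 7, 7, 3); set L[3][0]=9
k=1: U[1][1]=5
  eliminate (2,1): mult=9, new row 2: (0, 0, 7, 3); set L[2][1]=9
  eliminate (3,1): mult=8, new row 3: (0, 0, 8, 6); set L[3][1]=8

L[3][0] = 9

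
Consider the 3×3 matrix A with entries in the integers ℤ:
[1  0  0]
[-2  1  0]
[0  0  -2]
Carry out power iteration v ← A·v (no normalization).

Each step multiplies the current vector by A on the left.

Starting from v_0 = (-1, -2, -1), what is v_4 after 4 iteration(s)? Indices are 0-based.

v_0 = (-1, -2, -1).
v_1 = A·v_0 = (-1, 0, 2).
v_2 = A·v_1 = (-1, 2, -4).
v_3 = A·v_2 = (-1, 4, 8).
v_4 = A·v_3 = (-1, 6, -16).

v_4 = (-1, 6, -16)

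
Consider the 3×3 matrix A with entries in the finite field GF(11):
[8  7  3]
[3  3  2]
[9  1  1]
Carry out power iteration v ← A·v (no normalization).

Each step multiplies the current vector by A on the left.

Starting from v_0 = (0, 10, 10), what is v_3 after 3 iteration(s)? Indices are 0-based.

v_0 = (0, 10, 10).
v_1 = A·v_0 = (1, 6, 9).
v_2 = A·v_1 = (0, 6, 2).
v_3 = A·v_2 = (4, 0, 8).

v_3 = (4, 0, 8)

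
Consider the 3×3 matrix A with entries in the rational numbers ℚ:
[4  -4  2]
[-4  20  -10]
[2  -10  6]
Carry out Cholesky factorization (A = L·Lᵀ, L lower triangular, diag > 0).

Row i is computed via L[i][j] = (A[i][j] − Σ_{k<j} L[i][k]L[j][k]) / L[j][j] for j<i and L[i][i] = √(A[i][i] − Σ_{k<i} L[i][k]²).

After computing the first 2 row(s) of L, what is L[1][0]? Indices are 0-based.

L[1][0] = -2

Step 1: L[0][0] = √(4) = 2.
  L[1][0] = (-4) / L[0][0] = -2.
Step 2: L[1][1] = √(16) = 4.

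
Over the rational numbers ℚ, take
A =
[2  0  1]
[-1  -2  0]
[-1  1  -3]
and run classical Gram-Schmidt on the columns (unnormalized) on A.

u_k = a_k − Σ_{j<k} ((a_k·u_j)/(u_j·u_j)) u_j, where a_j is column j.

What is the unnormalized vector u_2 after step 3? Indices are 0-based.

Step 1: u_0 = a_0 = (2, -1, -1).
Step 2: u_1 = a_1 − (1/6)·u_0 = (-1/3, -11/6, 7/6).
Step 3: u_2 = a_2 − (5/6)·u_0 − (-23/29)·u_1 = (-27/29, -18/29, -36/29).

u_2 = (-27/29, -18/29, -36/29)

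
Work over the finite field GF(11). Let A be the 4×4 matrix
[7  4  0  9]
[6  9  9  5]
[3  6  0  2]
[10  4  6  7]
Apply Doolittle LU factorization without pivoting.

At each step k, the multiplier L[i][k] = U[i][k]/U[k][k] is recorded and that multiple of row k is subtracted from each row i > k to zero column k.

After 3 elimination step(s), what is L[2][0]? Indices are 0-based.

L[2][0] = 2

Step 1: pivot at (0,0) is 7.
  row1 ← row1 − (4)·row0  ⇒  L[1][0]=4, U row1=(0, 4, 9, 2)
  row2 ← row2 − (2)·row0  ⇒  L[2][0]=2, U row2=(0, 9, 0, 6)
  row3 ← row3 − (3)·row0  ⇒  L[3][0]=3, U row3=(0, 3, 6, 2)
Step 2: pivot at (1,1) is 4.
  row2 ← row2 − (5)·row1  ⇒  L[2][1]=5, U row2=(0, 0, 10, 7)
  row3 ← row3 − (9)·row1  ⇒  L[3][1]=9, U row3=(0, 0, 2, 6)
Step 3: pivot at (2,2) is 10.
  row3 ← row3 − (9)·row2  ⇒  L[3][2]=9, U row3=(0, 0, 0, 9)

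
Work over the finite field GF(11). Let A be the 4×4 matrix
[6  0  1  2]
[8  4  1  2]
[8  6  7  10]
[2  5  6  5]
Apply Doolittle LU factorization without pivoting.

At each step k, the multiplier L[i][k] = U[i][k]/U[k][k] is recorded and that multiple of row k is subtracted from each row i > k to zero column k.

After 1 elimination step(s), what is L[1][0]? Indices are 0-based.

L[1][0] = 5

Step 1: pivot at (0,0) is 6.
  row1 ← row1 − (5)·row0  ⇒  L[1][0]=5, U row1=(0, 4, 7, 3)
  row2 ← row2 − (5)·row0  ⇒  L[2][0]=5, U row2=(0, 6, 2, 0)
  row3 ← row3 − (4)·row0  ⇒  L[3][0]=4, U row3=(0, 5, 2, 8)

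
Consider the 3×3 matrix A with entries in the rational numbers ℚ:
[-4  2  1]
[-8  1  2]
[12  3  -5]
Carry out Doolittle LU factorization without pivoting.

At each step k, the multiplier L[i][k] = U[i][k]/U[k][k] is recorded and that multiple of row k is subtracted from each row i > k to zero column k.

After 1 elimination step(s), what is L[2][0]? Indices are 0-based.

k=0: U[0][0]=-4
  eliminate (1,0): mult=2, new row 1: (0, -3, 0); set L[1][0]=2
  eliminate (2,0): mult=-3, new row 2: (0, 9, -2); set L[2][0]=-3

L[2][0] = -3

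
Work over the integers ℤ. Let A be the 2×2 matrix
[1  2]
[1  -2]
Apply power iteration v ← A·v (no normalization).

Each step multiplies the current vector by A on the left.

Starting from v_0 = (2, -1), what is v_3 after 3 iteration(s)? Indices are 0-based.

v_3 = (-8, 24)

v_0 = (2, -1).
v_1 = A·v_0 = (0, 4).
v_2 = A·v_1 = (8, -8).
v_3 = A·v_2 = (-8, 24).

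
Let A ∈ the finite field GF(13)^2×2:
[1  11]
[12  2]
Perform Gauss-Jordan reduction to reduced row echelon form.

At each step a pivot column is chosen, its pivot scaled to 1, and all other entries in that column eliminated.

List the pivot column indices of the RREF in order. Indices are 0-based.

pivot columns: 0

pivot(0,0)=1: scale R0 → (1, 11)
  clear (1,0): R1 −= (12)R0 → (0, 0)
col 1: no nonzero at/below row 1; advance.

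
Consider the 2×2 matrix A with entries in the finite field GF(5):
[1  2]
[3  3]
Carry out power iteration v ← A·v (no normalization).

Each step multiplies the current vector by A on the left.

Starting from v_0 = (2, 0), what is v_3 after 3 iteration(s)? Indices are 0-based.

v_0 = (2, 0).
v_1 = A·v_0 = (2, 1).
v_2 = A·v_1 = (4, 4).
v_3 = A·v_2 = (2, 4).

v_3 = (2, 4)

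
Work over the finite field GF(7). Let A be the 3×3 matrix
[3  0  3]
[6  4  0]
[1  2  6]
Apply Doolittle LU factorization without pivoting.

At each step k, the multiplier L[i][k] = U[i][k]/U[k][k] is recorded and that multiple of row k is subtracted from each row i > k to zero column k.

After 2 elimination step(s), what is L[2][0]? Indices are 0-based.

L[2][0] = 5

k=0: U[0][0]=3
  eliminate (1,0): mult=2, new row 1: (0, 4, 1); set L[1][0]=2
  eliminate (2,0): mult=5, new row 2: (0, 2, 5); set L[2][0]=5
k=1: U[1][1]=4
  eliminate (2,1): mult=4, new row 2: (0, 0, 1); set L[2][1]=4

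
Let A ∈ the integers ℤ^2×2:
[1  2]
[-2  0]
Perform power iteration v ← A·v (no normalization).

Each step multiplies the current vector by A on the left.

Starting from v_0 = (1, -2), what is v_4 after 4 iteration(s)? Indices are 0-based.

v_4 = (33, -10)

v_0 = (1, -2).
v_1 = A·v_0 = (-3, -2).
v_2 = A·v_1 = (-7, 6).
v_3 = A·v_2 = (5, 14).
v_4 = A·v_3 = (33, -10).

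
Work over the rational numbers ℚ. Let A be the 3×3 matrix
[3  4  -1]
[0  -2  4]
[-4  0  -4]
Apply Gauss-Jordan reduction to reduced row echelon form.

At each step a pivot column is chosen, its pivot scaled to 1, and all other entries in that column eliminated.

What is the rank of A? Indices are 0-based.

rank = 3

pivot(0,0)=3: scale R0 → (1, 4/3, -1/3)
  clear (2,0): R2 −= (-4)R0 → (0, 16/3, -16/3)
pivot(1,1)=-2: scale R1 → (0, 1, -2)
  clear (0,1): R0 −= (4/3)R1 → (1, 0, 7/3)
  clear (2,1): R2 −= (16/3)R1 → (0, 0, 16/3)
pivot(2,2)=16/3: scale R2 → (0, 0, 1)
  clear (0,2): R0 −= (7/3)R2 → (1, 0, 0)
  clear (1,2): R1 −= (-2)R2 → (0, 1, 0)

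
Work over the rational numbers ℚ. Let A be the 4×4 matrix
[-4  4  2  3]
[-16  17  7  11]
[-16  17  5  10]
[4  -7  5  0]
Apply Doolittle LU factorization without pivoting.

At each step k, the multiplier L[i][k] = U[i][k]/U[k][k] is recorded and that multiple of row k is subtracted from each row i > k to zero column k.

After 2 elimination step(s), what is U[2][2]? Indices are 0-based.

[col 0] pivot -4
  R1 -= 4*R0 → (0, 1, -1, -1)  (L[1][0] := 4)
  R2 -= 4*R0 → (0, 1, -3, -2)  (L[2][0] := 4)
  R3 -= -1*R0 → (0, -3, 7, 3)  (L[3][0] := -1)
[col 1] pivot 1
  R2 -= 1*R1 → (0, 0, -2, -1)  (L[2][1] := 1)
  R3 -= -3*R1 → (0, 0, 4, 0)  (L[3][1] := -3)

U[2][2] = -2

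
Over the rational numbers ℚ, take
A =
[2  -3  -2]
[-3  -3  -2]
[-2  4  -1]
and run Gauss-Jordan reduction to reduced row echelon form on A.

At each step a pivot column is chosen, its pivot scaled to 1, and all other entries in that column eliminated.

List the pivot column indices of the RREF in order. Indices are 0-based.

pivot columns: 0, 1, 2

[1] R0 /= 2  ⇒  (1, -3/2, -1)
     R1 -= -3·R0  ⇒  (0, -15/2, -5)
     R2 -= -2·R0  ⇒  (0, 1, -3)
[2] R1 /= -15/2  ⇒  (0, 1, 2/3)
     R0 -= -3/2·R1  ⇒  (1, 0, 0)
     R2 -= 1·R1  ⇒  (0, 0, -11/3)
[3] R2 /= -11/3  ⇒  (0, 0, 1)
     R1 -= 2/3·R2  ⇒  (0, 1, 0)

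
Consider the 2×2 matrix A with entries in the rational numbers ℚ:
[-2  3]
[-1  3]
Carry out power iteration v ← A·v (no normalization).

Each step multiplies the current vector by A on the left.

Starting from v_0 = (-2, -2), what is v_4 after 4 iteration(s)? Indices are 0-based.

v_0 = (-2, -2).
v_1 = A·v_0 = (-2, -4).
v_2 = A·v_1 = (-8, -10).
v_3 = A·v_2 = (-14, -22).
v_4 = A·v_3 = (-38, -52).

v_4 = (-38, -52)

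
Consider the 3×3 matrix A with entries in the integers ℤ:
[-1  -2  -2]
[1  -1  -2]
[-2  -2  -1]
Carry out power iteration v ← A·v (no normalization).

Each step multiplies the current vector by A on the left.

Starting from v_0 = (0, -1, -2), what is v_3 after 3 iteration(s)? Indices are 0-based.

v_3 = (90, 35, 88)

v_0 = (0, -1, -2).
v_1 = A·v_0 = (6, 5, 4).
v_2 = A·v_1 = (-24, -7, -26).
v_3 = A·v_2 = (90, 35, 88).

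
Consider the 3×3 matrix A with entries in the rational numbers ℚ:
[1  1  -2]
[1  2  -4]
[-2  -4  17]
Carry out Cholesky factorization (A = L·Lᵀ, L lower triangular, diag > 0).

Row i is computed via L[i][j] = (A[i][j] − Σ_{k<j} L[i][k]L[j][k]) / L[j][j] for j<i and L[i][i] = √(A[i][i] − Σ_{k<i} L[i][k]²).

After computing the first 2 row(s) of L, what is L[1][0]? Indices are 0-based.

Step 1: L[0][0] = √(1) = 1.
  L[1][0] = (1) / L[0][0] = 1.
Step 2: L[1][1] = √(1) = 1.

L[1][0] = 1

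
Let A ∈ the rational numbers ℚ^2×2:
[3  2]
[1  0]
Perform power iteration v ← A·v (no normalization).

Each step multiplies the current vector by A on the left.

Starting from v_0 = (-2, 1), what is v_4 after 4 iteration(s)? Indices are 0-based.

v_4 = (-200, -56)

v_0 = (-2, 1).
v_1 = A·v_0 = (-4, -2).
v_2 = A·v_1 = (-16, -4).
v_3 = A·v_2 = (-56, -16).
v_4 = A·v_3 = (-200, -56).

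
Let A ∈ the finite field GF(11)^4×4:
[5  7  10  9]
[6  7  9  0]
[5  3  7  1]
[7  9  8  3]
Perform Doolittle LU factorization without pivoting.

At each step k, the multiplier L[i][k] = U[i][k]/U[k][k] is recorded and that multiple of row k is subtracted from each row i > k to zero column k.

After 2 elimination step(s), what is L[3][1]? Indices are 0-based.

Step 1: pivot at (0,0) is 5.
  row1 ← row1 − (10)·row0  ⇒  L[1][0]=10, U row1=(0, 3, 8, 9)
  row2 ← row2 − (1)·row0  ⇒  L[2][0]=1, U row2=(0, 7, 8, 3)
  row3 ← row3 − (8)·row0  ⇒  L[3][0]=8, U row3=(0, 8, 5, 8)
Step 2: pivot at (1,1) is 3.
  row2 ← row2 − (6)·row1  ⇒  L[2][1]=6, U row2=(0, 0, 4, 4)
  row3 ← row3 − (10)·row1  ⇒  L[3][1]=10, U row3=(0, 0, 2, 6)

L[3][1] = 10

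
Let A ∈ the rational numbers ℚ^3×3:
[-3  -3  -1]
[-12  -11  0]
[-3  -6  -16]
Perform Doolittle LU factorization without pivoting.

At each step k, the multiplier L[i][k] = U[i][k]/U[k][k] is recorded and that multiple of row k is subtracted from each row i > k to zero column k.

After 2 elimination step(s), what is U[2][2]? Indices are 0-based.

U[2][2] = -3

Step 1: pivot at (0,0) is -3.
  row1 ← row1 − (4)·row0  ⇒  L[1][0]=4, U row1=(0, 1, 4)
  row2 ← row2 − (1)·row0  ⇒  L[2][0]=1, U row2=(0, -3, -15)
Step 2: pivot at (1,1) is 1.
  row2 ← row2 − (-3)·row1  ⇒  L[2][1]=-3, U row2=(0, 0, -3)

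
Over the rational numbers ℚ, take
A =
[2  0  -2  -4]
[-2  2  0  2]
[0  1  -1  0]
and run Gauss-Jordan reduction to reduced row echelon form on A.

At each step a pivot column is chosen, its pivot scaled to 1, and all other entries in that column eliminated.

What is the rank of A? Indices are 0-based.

rank = 3

pivot(0,0)=2: scale R0 → (1, 0, -1, -2)
  clear (1,0): R1 −= (-2)R0 → (0, 2, -2, -2)
pivot(1,1)=2: scale R1 → (0, 1, -1, -1)
  clear (2,1): R2 −= (1)R1 → (0, 0, 0, 1)
col 2: no nonzero at/below row 2; advance.
pivot(2,3)=1: scale R2 → (0, 0, 0, 1)
  clear (0,3): R0 −= (-2)R2 → (1, 0, -1, 0)
  clear (1,3): R1 −= (-1)R2 → (0, 1, -1, 0)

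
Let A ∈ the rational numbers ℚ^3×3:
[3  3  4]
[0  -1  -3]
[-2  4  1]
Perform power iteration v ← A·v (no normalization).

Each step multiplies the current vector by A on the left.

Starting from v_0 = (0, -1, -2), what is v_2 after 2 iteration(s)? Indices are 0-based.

v_0 = (0, -1, -2).
v_1 = A·v_0 = (-11, 7, -6).
v_2 = A·v_1 = (-36, 11, 44).

v_2 = (-36, 11, 44)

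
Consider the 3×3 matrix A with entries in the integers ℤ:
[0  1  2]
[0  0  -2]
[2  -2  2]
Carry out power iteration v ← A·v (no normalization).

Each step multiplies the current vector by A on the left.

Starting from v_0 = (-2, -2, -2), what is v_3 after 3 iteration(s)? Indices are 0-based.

v_0 = (-2, -2, -2).
v_1 = A·v_0 = (-6, 4, -4).
v_2 = A·v_1 = (-4, 8, -28).
v_3 = A·v_2 = (-48, 56, -80).

v_3 = (-48, 56, -80)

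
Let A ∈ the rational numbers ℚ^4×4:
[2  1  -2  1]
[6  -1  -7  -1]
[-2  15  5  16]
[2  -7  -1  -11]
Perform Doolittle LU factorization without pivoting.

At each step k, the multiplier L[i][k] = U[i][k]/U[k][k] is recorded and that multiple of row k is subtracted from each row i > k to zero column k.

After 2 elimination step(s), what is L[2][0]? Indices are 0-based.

L[2][0] = -1

k=0: U[0][0]=2
  eliminate (1,0): mult=3, new row 1: (0, -4, -1, -4); set L[1][0]=3
  eliminate (2,0): mult=-1, new row 2: (0, 16, 3, 17); set L[2][0]=-1
  eliminate (3,0): mult=1, new row 3: (0, -8, 1, -12); set L[3][0]=1
k=1: U[1][1]=-4
  eliminate (2,1): mult=-4, new row 2: (0, 0, -1, 1); set L[2][1]=-4
  eliminate (3,1): mult=2, new row 3: (0, 0, 3, -4); set L[3][1]=2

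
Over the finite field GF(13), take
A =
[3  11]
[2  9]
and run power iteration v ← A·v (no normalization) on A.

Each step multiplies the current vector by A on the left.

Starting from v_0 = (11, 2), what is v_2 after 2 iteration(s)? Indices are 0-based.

v_2 = (7, 2)

v_0 = (11, 2).
v_1 = A·v_0 = (3, 1).
v_2 = A·v_1 = (7, 2).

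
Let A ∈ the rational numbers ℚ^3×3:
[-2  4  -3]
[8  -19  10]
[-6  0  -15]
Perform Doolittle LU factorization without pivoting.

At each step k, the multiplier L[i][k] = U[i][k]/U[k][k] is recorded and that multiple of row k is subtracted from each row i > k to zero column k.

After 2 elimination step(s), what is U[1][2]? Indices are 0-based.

U[1][2] = -2

[col 0] pivot -2
  R1 -= -4*R0 → (0, -3, -2)  (L[1][0] := -4)
  R2 -= 3*R0 → (0, -12, -6)  (L[2][0] := 3)
[col 1] pivot -3
  R2 -= 4*R1 → (0, 0, 2)  (L[2][1] := 4)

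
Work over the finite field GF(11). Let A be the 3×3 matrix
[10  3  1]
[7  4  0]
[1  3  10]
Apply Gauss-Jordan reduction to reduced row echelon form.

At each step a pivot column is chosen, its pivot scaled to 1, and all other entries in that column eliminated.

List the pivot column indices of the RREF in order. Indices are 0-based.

[1] R0 /= 10  ⇒  (1, 8, 10)
     R1 -= 7·R0  ⇒  (0, 3, 7)
     R2 -= 1·R0  ⇒  (0, 6, 0)
[2] R1 /= 3  ⇒  (0, 1, 6)
     R0 -= 8·R1  ⇒  (1, 0, 6)
     R2 -= 6·R1  ⇒  (0, 0, 8)
[3] R2 /= 8  ⇒  (0, 0, 1)
     R0 -= 6·R2  ⇒  (1, 0, 0)
     R1 -= 6·R2  ⇒  (0, 1, 0)

pivot columns: 0, 1, 2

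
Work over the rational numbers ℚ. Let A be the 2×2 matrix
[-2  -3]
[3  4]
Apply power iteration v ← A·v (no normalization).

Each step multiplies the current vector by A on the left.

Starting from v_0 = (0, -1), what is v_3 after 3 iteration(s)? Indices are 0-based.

v_0 = (0, -1).
v_1 = A·v_0 = (3, -4).
v_2 = A·v_1 = (6, -7).
v_3 = A·v_2 = (9, -10).

v_3 = (9, -10)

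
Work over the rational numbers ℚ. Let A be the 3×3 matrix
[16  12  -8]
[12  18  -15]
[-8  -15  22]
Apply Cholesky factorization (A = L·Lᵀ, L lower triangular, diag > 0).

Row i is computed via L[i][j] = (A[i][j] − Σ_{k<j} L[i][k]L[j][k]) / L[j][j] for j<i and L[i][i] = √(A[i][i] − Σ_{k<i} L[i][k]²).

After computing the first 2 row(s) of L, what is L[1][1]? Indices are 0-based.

Step 1: L[0][0] = √(16) = 4.
  L[1][0] = (12) / L[0][0] = 3.
Step 2: L[1][1] = √(9) = 3.

L[1][1] = 3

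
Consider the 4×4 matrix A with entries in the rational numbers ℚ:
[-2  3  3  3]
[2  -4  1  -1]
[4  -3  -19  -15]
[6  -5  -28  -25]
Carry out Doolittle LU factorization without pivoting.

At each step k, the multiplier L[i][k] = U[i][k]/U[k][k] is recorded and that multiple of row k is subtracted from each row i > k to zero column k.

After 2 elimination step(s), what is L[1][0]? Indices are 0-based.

k=0: U[0][0]=-2
  eliminate (1,0): mult=-1, new row 1: (0, -1, 4, 2); set L[1][0]=-1
  eliminate (2,0): mult=-2, new row 2: (0, 3, -13, -9); set L[2][0]=-2
  eliminate (3,0): mult=-3, new row 3: (0, 4, -19, -16); set L[3][0]=-3
k=1: U[1][1]=-1
  eliminate (2,1): mult=-3, new row 2: (0, 0, -1, -3); set L[2][1]=-3
  eliminate (3,1): mult=-4, new row 3: (0, 0, -3, -8); set L[3][1]=-4

L[1][0] = -1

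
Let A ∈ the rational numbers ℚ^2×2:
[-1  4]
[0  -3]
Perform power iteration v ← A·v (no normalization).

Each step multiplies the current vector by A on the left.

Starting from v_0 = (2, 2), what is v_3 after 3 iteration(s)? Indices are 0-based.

v_0 = (2, 2).
v_1 = A·v_0 = (6, -6).
v_2 = A·v_1 = (-30, 18).
v_3 = A·v_2 = (102, -54).

v_3 = (102, -54)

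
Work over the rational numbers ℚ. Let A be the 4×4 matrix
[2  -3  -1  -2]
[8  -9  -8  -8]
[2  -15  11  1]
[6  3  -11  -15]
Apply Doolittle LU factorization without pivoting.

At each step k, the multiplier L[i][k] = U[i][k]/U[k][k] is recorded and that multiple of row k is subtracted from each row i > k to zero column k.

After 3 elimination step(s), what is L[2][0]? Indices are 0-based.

L[2][0] = 1

Step 1: pivot at (0,0) is 2.
  row1 ← row1 − (4)·row0  ⇒  L[1][0]=4, U row1=(0, 3, -4, 0)
  row2 ← row2 − (1)·row0  ⇒  L[2][0]=1, U row2=(0, -12, 12, 3)
  row3 ← row3 − (3)·row0  ⇒  L[3][0]=3, U row3=(0, 12, -8, -9)
Step 2: pivot at (1,1) is 3.
  row2 ← row2 − (-4)·row1  ⇒  L[2][1]=-4, U row2=(0, 0, -4, 3)
  row3 ← row3 − (4)·row1  ⇒  L[3][1]=4, U row3=(0, 0, 8, -9)
Step 3: pivot at (2,2) is -4.
  row3 ← row3 − (-2)·row2  ⇒  L[3][2]=-2, U row3=(0, 0, 0, -3)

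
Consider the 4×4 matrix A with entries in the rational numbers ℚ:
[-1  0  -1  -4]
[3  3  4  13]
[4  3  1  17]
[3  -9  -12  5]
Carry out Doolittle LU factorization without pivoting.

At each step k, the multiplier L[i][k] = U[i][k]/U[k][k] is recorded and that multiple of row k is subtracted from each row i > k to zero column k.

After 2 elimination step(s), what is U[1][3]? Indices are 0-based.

Step 1: pivot at (0,0) is -1.
  row1 ← row1 − (-3)·row0  ⇒  L[1][0]=-3, U row1=(0, 3, 1, 1)
  row2 ← row2 − (-4)·row0  ⇒  L[2][0]=-4, U row2=(0, 3, -3, 1)
  row3 ← row3 − (-3)·row0  ⇒  L[3][0]=-3, U row3=(0, -9, -15, -7)
Step 2: pivot at (1,1) is 3.
  row2 ← row2 − (1)·row1  ⇒  L[2][1]=1, U row2=(0, 0, -4, 0)
  row3 ← row3 − (-3)·row1  ⇒  L[3][1]=-3, U row3=(0, 0, -12, -4)

U[1][3] = 1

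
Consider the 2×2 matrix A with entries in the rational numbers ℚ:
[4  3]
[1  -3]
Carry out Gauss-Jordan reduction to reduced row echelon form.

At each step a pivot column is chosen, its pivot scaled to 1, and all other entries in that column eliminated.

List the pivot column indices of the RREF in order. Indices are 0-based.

pivot columns: 0, 1

[1] R0 /= 4  ⇒  (1, 3/4)
     R1 -= 1·R0  ⇒  (0, -15/4)
[2] R1 /= -15/4  ⇒  (0, 1)
     R0 -= 3/4·R1  ⇒  (1, 0)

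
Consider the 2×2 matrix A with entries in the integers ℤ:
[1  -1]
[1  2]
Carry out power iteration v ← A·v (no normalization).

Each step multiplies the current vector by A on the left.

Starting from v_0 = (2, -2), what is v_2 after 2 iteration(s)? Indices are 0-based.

v_2 = (6, 0)

v_0 = (2, -2).
v_1 = A·v_0 = (4, -2).
v_2 = A·v_1 = (6, 0).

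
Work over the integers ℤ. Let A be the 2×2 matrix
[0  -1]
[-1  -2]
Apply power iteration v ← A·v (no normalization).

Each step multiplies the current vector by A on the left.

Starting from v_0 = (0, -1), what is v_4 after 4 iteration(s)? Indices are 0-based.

v_4 = (-12, -29)

v_0 = (0, -1).
v_1 = A·v_0 = (1, 2).
v_2 = A·v_1 = (-2, -5).
v_3 = A·v_2 = (5, 12).
v_4 = A·v_3 = (-12, -29).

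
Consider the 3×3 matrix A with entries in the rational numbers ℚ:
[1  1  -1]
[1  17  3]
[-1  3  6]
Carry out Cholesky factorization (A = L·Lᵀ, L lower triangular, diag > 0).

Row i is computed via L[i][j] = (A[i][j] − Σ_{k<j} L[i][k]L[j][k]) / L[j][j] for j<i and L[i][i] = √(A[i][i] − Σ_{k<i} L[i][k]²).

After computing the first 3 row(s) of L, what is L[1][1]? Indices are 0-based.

L[1][1] = 4

Step 1: L[0][0] = √(1) = 1.
  L[1][0] = (1) / L[0][0] = 1.
Step 2: L[1][1] = √(16) = 4.
  L[2][0] = (-1) / L[0][0] = -1.
  L[2][1] = (4) / L[1][1] = 1.
Step 3: L[2][2] = √(4) = 2.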